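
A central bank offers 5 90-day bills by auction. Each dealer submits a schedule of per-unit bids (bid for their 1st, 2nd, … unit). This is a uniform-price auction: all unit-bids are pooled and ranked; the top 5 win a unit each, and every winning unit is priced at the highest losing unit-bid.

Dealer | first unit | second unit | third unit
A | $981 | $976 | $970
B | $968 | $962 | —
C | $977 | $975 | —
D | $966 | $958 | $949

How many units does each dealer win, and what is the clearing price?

A 3, C 2; clearing price $968

Pooled unit-bids ranked (top 5): 981 (A-1), 977 (C-1), 976 (A-2), 975 (C-2), 970 (A-3)
First bid not allocated: $968.
Allocation: A 3, C 2.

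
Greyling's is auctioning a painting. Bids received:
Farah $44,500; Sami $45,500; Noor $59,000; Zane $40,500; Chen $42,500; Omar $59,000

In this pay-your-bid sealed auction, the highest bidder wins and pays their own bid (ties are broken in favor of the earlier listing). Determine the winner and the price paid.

Rule: the highest bidder wins and pays their own bid.
Bids in order: 59,000 (Noor) > 59,000 (Omar) > 45,500 (Sami) > 44,500 (Farah) > 42,500 (Chen) > 40,500 (Zane)
Noor and Omar tie at $59,000; tie-break gives it to Noor.
Noor is highest → pays own bid, $59,000.

Noor pays $59,000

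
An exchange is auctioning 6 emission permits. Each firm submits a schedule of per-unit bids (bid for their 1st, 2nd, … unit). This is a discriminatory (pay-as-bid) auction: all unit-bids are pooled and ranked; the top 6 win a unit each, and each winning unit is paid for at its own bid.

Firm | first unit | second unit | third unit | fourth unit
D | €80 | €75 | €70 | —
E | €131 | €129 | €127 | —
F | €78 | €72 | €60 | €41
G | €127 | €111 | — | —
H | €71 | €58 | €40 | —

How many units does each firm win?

Pooled unit-bids ranked (top 6): 131 (E-1), 129 (E-2), 127 (E-3), 127 (G-1), 111 (G-2), 80 (D-1)
Next rejected bid: €78 (not a price — pay-as-bid).
Allocation: D 1, E 3, G 2.

D 1, E 3, G 2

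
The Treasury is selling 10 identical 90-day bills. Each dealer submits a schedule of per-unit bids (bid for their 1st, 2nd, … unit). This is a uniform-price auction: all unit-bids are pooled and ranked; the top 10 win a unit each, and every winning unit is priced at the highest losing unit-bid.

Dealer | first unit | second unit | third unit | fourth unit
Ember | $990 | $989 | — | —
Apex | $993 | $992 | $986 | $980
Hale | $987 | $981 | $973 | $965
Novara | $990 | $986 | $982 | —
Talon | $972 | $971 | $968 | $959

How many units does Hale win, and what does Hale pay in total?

Hale: 2 units, pays $1,960

All unit-bids, highest first — top 10: 993 (Apex-1), 992 (Apex-2), 990 (Ember-1), 990 (Novara-1), 989 (Ember-2), 987 (Hale-1), 986 (Apex-3), 986 (Novara-2), 982 (Novara-3), 981 (Hale-2)
Highest rejected unit-bid = $980.
Hale wins 2 unit(s) at $980 each.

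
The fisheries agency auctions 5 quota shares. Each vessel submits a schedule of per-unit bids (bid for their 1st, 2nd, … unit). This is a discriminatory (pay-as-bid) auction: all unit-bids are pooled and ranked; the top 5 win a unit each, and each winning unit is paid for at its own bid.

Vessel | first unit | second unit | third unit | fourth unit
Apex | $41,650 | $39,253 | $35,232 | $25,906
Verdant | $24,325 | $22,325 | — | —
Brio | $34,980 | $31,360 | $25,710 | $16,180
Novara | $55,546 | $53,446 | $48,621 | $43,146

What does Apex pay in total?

Apex pays $41,650

Pooled unit-bids ranked (top 5): 55,546 (Novara-1), 53,446 (Novara-2), 48,621 (Novara-3), 43,146 (Novara-4), 41,650 (Apex-1)
Next rejected bid: $39,253 (not a price — pay-as-bid).
Apex's winning unit-bids: 41,650 = $41,650.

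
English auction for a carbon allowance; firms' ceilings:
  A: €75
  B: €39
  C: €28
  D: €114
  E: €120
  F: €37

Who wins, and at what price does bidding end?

E wins at €114

Limits in order: 120 (E) > 114 (D) > 75 (A) > 39 (B) > 37 (F) > 28 (C)
Bidding ends when D exits at €114; E takes it.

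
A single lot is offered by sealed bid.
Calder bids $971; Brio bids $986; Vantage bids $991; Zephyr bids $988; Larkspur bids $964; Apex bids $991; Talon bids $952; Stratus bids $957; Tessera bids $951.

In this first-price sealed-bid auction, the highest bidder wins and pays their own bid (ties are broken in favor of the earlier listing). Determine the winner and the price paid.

Vantage pays $991

First-price sealed-bid auction: the highest bidder wins and pays their own bid.
Sorting bids: 991 (Vantage) > 991 (Apex) > 988 (Zephyr) > 986 (Brio) > 971 (Calder) > 964 (Larkspur) > …
Vantage and Apex tie at $991; tie-break gives it to Vantage.
First-price: Vantage pays what they bid, $991.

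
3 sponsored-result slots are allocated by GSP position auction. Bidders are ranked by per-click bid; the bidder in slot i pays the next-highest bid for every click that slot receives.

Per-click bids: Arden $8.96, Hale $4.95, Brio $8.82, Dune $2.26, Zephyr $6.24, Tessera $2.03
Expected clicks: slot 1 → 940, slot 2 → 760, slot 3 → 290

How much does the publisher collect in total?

Total revenue: $14468.70

Per-click bids in order: $8.96 (Arden) > $8.82 (Brio) > $6.24 (Zephyr) > $4.95 (Hale) > …
Slot 1: Arden pays $8.82 × 940 = $8290.80
Slot 2: Brio pays $6.24 × 760 = $4742.40
Slot 3: Zephyr pays $4.95 × 290 = $1435.50
Total = $14468.70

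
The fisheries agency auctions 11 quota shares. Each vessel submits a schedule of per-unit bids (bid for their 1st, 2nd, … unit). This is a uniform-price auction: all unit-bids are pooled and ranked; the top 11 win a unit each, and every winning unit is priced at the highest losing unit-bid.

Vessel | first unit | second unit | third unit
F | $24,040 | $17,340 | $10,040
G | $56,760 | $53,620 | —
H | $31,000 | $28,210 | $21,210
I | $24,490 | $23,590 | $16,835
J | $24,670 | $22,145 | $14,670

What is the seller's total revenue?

Pooled unit-bids ranked (top 11): 56,760 (G-1), 53,620 (G-2), 31,000 (H-1), 28,210 (H-2), 24,670 (J-1), 24,490 (I-1), 24,040 (F-1), 23,590 (I-2), 22,145 (J-2), 21,210 (H-3), 17,340 (F-2)
The (k+1)-th unit-bid is $16,835.
Allocation: F 2, G 2, H 3, I 2, J 2. Every unit priced at $16,835.
Revenue = 11 × 16,835 = $185,185.

Total revenue: $185,185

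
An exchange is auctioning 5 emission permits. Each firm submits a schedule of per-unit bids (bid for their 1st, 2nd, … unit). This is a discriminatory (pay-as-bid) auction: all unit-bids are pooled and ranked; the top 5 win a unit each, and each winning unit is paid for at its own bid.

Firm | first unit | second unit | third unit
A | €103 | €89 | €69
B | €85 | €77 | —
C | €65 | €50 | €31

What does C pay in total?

C pays €0

Pooled unit-bids ranked (top 5): 103 (A-1), 89 (A-2), 85 (B-1), 77 (B-2), 69 (A-3)
Next rejected bid: €65 (not a price — pay-as-bid).
C wins no units.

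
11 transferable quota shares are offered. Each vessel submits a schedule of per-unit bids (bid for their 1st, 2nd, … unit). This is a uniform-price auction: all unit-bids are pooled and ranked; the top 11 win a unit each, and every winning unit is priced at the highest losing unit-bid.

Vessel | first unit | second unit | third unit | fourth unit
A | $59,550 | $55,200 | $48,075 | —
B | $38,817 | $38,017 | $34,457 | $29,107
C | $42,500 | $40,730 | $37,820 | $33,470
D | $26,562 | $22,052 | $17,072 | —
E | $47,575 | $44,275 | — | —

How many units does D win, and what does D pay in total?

Merging the schedules and taking the best 11: 59,550 (A-1), 55,200 (A-2), 48,075 (A-3), 47,575 (E-1), 44,275 (E-2), 42,500 (C-1), 40,730 (C-2), 38,817 (B-1), 38,017 (B-2), 37,820 (C-3), 34,457 (B-3)
The (k+1)-th unit-bid is $33,470.
D wins 0 unit(s) at $33,470 each.

D: 0 units, pays $0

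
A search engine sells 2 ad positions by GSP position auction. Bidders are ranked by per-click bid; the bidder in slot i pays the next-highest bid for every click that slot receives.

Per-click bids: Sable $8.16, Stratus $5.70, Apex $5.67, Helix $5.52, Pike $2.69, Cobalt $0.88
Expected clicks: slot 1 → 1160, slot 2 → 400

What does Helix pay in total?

Helix pays $0.00

Per-click bids in order: $8.16 (Sable) > $5.70 (Stratus) > $5.67 (Apex) > …
Helix ranks below slot 2 → no slot, pays nothing.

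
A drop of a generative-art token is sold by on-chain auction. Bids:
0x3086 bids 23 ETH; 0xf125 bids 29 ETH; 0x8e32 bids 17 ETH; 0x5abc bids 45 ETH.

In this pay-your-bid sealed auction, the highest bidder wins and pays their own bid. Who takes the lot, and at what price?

Bids in order: 45 (0x5abc) > 29 (0xf125) > 23 (0x3086) > 17 (0x8e32)
0x5abc has the highest bid and pays exactly that: 45 ETH.

0x5abc pays 45 ETH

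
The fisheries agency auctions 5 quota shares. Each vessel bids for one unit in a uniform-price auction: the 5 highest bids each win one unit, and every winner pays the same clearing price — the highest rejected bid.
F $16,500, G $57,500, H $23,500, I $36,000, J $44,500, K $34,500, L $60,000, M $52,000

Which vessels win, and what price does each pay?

L, G, M, J, I; each pays $34,500

Ordering the bids: 60,000 (L), 57,500 (G), 52,000 (M), 44,500 (J), 36,000 (I), 34,500 (K), 23,500 (H), …
Top 5: L, G, M, J, I.
Highest unsuccessful bid: $34,500 → clearing price.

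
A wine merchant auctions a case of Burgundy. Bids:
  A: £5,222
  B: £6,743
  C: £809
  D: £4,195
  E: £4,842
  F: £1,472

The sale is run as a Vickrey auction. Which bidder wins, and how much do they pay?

Sorting bids: 6,743 (B) > 5,222 (A) > 4,842 (E) > 4,195 (D) > 1,472 (F) > 809 (C)
B wins with the highest bid; price is set by the runner-up at £5,222.

B pays £5,222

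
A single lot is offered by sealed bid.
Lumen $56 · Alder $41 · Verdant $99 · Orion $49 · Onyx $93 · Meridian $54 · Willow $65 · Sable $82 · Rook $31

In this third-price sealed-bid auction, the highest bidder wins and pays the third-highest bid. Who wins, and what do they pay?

Verdant pays $82

Bids ranked: 99 (Verdant) > 93 (Onyx) > 82 (Sable) > 65 (Willow) > 56 (Lumen) > 54 (Meridian) > …
Verdant is highest; pays the third-highest bid, $82.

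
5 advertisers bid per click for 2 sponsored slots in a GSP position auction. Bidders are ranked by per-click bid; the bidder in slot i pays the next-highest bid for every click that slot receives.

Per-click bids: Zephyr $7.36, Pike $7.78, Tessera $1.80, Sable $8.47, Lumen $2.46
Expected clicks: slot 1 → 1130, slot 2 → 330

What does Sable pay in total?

Sorting advertisers: $8.47 (Sable) > $7.78 (Pike) > $7.36 (Zephyr) > …
Sable holds slot 1 → pays next bid $7.78 × 1130 clicks = $8791.40.

Sable pays $8791.40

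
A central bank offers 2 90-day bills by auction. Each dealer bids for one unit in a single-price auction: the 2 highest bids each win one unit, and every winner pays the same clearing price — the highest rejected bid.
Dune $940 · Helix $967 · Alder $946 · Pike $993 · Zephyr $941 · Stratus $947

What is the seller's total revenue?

Total revenue: $1,894

Ordering the bids: 993 (Pike), 967 (Helix), 947 (Stratus), 946 (Alder), …
Winners (2 units): Pike, Helix.
First losing bid is Stratus's $947, which sets the uniform price.
Total revenue = 2 × $947 = $1,894.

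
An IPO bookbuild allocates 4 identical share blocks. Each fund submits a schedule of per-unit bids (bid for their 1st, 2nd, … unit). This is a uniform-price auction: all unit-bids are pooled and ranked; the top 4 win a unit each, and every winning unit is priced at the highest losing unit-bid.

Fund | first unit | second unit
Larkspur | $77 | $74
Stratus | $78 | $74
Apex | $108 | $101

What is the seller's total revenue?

Pooled unit-bids ranked (top 4): 108 (Apex-1), 101 (Apex-2), 78 (Stratus-1), 77 (Larkspur-1)
Highest rejected unit-bid = $74.
Allocation: Apex 2, Larkspur 1, Stratus 1. Every unit priced at $74.
Revenue = 4 × 74 = $296.

Total revenue: $296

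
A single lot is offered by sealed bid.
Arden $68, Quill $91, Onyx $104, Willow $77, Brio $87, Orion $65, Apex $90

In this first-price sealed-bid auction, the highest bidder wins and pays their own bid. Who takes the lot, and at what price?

Rule: the highest bidder wins and pays their own bid.
Sorting bids: 104 (Onyx) > 91 (Quill) > 90 (Apex) > 87 (Brio) > 77 (Willow) > 68 (Arden) > …
First-price: Onyx pays what they bid, $104.

Onyx pays $104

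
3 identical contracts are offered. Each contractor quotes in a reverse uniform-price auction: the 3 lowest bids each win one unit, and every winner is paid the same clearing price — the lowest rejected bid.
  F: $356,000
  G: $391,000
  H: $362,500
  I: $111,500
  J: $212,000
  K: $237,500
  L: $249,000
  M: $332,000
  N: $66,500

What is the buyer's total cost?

Total cost: $712,500

Ordering the bids: 66,500 (N), 111,500 (I), 212,000 (J), 237,500 (K), 249,000 (L), …
The 3 lowest are N, I, J.
First losing bid is K's $237,500, which sets the uniform price.
Total cost = 3 × $237,500 = $712,500.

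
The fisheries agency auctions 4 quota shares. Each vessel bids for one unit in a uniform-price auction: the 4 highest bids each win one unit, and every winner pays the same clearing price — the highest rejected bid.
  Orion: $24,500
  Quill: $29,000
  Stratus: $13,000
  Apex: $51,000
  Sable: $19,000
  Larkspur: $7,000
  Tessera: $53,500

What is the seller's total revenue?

Total revenue: $76,000

Bids ranked high→low: 53,500 (Tessera), 51,000 (Apex), 29,000 (Quill), 24,500 (Orion), 19,000 (Sable), 13,000 (Stratus), …
Top 4: Tessera, Apex, Quill, Orion.
First losing bid is Sable's $19,000, which sets the uniform price.
Total revenue = 4 × $19,000 = $76,000.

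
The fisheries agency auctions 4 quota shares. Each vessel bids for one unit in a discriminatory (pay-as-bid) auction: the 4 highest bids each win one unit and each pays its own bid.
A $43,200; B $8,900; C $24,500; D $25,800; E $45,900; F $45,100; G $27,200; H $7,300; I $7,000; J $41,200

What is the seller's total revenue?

Bids ranked high→low: 45,900 (E), 45,100 (F), 43,200 (A), 41,200 (J), 27,200 (G), 25,800 (D), …
The 4 highest are E, F, A, J.
Total revenue = 45,900 + 45,100 + 43,200 + 41,200 = $175,400.

Total revenue: $175,400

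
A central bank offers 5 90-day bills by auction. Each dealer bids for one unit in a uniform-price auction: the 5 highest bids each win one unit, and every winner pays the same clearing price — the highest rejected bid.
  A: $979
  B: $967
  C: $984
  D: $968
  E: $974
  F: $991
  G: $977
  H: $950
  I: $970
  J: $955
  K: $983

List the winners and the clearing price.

F, C, K, A, G; each pays $974

Sorting: 991 (F), 984 (C), 983 (K), 979 (A), 977 (G), 974 (E), 970 (I), …
Winners (5 units): F, C, K, A, G.
Highest unsuccessful bid: $974 → clearing price.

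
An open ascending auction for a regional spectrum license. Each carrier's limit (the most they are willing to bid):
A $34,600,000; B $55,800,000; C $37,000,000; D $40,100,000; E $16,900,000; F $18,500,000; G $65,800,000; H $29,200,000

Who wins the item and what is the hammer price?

G wins at $55,800,000

Limits ranked: 65,800,000 (G) > 55,800,000 (B) > 40,100,000 (D) > 37,000,000 (C) > 34,600,000 (A) > 29,200,000 (H) > …
Bidding ends when B exits at $55,800,000; G takes it.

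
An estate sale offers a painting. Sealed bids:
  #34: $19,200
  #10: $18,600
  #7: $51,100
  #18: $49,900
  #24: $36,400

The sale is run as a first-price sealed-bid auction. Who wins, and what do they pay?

#7 pays $51,100

Sorting bids: 51,100 (#7) > 49,900 (#18) > 36,400 (#24) > 19,200 (#34) > 18,600 (#10)
#7 is highest → pays own bid, $51,100.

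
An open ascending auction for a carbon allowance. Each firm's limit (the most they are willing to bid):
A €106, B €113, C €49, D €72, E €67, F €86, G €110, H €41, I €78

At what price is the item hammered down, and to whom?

B wins at €110

Limits ranked: 113 (B) > 110 (G) > 106 (A) > 86 (F) > 78 (I) > 72 (D) > …
Once the price passes €110, only B is left; the hammer falls at G's limit of €110.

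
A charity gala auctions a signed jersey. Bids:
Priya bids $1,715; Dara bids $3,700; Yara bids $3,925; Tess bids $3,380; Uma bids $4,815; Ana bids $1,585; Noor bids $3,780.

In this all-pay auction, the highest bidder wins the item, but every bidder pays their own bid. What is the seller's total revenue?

Total revenue: $22,900

Rule: the highest bidder wins the item, but every bidder pays their own bid.
Bids in order: 4,815 (Uma) > 3,925 (Yara) > 3,780 (Noor) > 3,700 (Dara) > 3,380 (Tess) > 1,715 (Priya) > …
Uma wins with the top bid; all bids are sunk regardless.
Every bidder forfeits their bid regardless of winning.
Revenue = 1,715 + 3,700 + 3,925 + 3,380 + 4,815 + 1,585 + 3,780 = $22,900.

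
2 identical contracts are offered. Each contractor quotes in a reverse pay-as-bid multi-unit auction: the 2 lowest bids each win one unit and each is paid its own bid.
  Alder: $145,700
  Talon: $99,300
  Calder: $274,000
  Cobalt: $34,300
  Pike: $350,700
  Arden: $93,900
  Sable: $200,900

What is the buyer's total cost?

Total cost: $128,200

Sorting: 34,300 (Cobalt), 93,900 (Arden), 99,300 (Talon), 145,700 (Alder), …
Lowest 2: Cobalt, Arden.
Total cost = 34,300 + 93,900 = $128,200.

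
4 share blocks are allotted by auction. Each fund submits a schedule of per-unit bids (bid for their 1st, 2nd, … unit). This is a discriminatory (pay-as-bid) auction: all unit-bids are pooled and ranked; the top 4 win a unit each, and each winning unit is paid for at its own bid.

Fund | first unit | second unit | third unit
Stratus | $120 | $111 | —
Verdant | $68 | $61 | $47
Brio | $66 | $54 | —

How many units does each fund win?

Brio 1, Stratus 2, Verdant 1

Pooled unit-bids ranked (top 4): 120 (Stratus-1), 111 (Stratus-2), 68 (Verdant-1), 66 (Brio-1)
Next rejected bid: $61 (not a price — pay-as-bid).
Allocation: Brio 1, Stratus 2, Verdant 1.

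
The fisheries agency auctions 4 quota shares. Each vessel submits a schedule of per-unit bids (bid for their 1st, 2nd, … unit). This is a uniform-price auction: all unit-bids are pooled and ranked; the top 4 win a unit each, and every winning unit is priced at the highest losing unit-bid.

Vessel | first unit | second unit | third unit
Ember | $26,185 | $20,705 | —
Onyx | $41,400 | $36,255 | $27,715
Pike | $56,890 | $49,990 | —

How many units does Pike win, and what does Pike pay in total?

Pike: 2 units, pays $55,430

Pooled unit-bids ranked (top 4): 56,890 (Pike-1), 49,990 (Pike-2), 41,400 (Onyx-1), 36,255 (Onyx-2)
First bid not allocated: $27,715.
Pike wins 2 unit(s) at $27,715 each.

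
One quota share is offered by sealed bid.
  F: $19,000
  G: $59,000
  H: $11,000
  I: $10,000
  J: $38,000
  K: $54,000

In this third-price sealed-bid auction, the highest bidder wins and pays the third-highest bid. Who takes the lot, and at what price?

Rule: the highest bidder wins and pays the third-highest bid.
Sorting bids: 59,000 (G) > 54,000 (K) > 38,000 (J) > 19,000 (F) > 11,000 (H) > 10,000 (I)
G wins; payment is bid #3 in the ranking = $38,000.

G pays $38,000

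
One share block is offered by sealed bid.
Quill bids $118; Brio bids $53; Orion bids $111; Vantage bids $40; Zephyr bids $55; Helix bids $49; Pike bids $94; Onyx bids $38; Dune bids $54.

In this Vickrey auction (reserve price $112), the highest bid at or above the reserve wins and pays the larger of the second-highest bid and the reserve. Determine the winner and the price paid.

Quill pays $112

Sorting bids: 118 (Quill) > 111 (Orion) > 94 (Pike) > 55 (Zephyr) > 54 (Dune) > 53 (Brio) > …
Quill has the top bid at or above the reserve ($118).
Second-highest bid $111 is below the reserve $112, so the reserve binds → payment $112.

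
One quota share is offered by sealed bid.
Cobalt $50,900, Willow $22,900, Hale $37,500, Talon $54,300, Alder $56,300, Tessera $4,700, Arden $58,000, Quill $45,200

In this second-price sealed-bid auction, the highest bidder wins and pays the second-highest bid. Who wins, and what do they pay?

Bids in order: 58,000 (Arden) > 56,300 (Alder) > 54,300 (Talon) > 50,900 (Cobalt) > 45,200 (Quill) > 37,500 (Hale) > …
Arden is highest; pays the second-highest bid, $56,300.

Arden pays $56,300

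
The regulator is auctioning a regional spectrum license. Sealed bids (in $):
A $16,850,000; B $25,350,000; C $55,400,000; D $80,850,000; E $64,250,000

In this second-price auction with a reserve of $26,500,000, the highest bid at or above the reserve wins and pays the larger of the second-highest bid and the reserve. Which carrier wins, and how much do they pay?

Bids ranked: 80,850,000 (D) > 64,250,000 (E) > 55,400,000 (C) > 25,350,000 (B) > 16,850,000 (A)
D has the top bid at or above the reserve ($80,850,000).
Second-highest bid $64,250,000 exceeds the reserve $26,500,000 → payment $64,250,000.

D pays $64,250,000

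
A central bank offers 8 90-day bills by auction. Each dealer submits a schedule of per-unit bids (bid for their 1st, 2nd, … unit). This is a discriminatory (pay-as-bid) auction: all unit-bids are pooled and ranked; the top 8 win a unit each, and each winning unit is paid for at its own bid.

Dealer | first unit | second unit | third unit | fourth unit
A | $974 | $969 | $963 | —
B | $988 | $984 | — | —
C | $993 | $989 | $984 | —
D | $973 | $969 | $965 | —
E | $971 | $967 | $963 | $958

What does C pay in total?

C pays $2,966

All unit-bids, highest first — top 8: 993 (C-1), 989 (C-2), 988 (B-1), 984 (B-2), 984 (C-3), 974 (A-1), 973 (D-1), 971 (E-1)
Next rejected bid: $969 (not a price — pay-as-bid).
C's winning unit-bids: 993 + 989 + 984 = $2,966.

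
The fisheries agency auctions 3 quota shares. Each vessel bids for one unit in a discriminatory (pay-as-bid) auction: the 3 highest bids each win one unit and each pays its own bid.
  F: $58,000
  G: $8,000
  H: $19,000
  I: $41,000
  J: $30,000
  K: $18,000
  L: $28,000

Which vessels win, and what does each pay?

Ordering the bids: 58,000 (F), 41,000 (I), 30,000 (J), 28,000 (L), 19,000 (H), …
Winners (3 units): F, I, J.
Each winner pays its own bid: F $58,000, I $41,000, J $30,000.

F $58,000, I $41,000, J $30,000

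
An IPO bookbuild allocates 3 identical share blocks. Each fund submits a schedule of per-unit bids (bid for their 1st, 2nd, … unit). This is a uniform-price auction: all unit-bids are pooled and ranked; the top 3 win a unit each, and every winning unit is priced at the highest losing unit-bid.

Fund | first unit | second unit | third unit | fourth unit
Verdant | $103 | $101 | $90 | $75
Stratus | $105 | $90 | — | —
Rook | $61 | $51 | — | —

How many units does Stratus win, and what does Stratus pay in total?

All unit-bids, highest first — top 3: 105 (Stratus-1), 103 (Verdant-1), 101 (Verdant-2)
Highest rejected unit-bid = $90.
Stratus wins 1 unit(s) at $90 each.

Stratus: 1 unit, pays $90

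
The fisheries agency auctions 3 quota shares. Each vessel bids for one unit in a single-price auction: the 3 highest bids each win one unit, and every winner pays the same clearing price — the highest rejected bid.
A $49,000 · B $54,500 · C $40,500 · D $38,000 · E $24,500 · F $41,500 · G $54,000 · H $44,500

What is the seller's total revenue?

Sorting: 54,500 (B), 54,000 (G), 49,000 (A), 44,500 (H), 41,500 (F), …
Top 3: B, G, A.
Highest unsuccessful bid: $44,500 → clearing price.
Total revenue = 3 × $44,500 = $133,500.

Total revenue: $133,500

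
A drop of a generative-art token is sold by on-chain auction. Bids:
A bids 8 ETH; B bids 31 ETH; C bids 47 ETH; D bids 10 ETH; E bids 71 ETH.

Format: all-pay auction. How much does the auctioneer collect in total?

Bids in order: 71 (E) > 47 (C) > 31 (B) > 10 (D) > 8 (A)
Every bidder forfeits their bid regardless of winning.
Revenue = 8 + 31 + 47 + 10 + 71 = 167 ETH.

Total revenue: 167 ETH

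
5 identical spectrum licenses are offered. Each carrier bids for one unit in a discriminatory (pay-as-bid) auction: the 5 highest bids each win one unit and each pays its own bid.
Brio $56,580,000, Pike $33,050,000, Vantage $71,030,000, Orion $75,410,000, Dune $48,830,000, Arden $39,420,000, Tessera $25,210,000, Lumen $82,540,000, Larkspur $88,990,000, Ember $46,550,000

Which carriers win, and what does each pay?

Larkspur $88,990,000, Lumen $82,540,000, Orion $75,410,000, Vantage $71,030,000, Brio $56,580,000

Bids ranked high→low: 88,990,000 (Larkspur), 82,540,000 (Lumen), 75,410,000 (Orion), 71,030,000 (Vantage), 56,580,000 (Brio), 48,830,000 (Dune), 46,550,000 (Ember), …
The 5 highest are Larkspur, Lumen, Orion, Vantage, Brio.
Each winner pays its own bid: Larkspur $88,990,000, Lumen $82,540,000, Orion $75,410,000, Vantage $71,030,000, Brio $56,580,000.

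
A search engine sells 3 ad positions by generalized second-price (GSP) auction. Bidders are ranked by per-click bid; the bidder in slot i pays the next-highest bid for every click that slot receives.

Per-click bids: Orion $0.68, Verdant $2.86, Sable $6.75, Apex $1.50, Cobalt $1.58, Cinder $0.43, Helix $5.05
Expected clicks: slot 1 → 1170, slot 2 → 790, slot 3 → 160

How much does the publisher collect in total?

Sorting advertisers: $6.75 (Sable) > $5.05 (Helix) > $2.86 (Verdant) > $1.58 (Cobalt) > …
Slot 1: Sable pays $5.05 × 1170 = $5908.50
Slot 2: Helix pays $2.86 × 790 = $2259.40
Slot 3: Verdant pays $1.58 × 160 = $252.80
Total = $8420.70

Total revenue: $8420.70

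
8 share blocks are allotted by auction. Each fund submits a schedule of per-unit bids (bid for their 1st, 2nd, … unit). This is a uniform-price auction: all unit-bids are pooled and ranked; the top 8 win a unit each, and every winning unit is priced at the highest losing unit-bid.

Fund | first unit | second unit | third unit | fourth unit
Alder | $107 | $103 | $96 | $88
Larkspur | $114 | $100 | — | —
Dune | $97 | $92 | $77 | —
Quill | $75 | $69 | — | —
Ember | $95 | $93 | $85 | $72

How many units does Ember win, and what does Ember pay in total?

All unit-bids, highest first — top 8: 114 (Larkspur-1), 107 (Alder-1), 103 (Alder-2), 100 (Larkspur-2), 97 (Dune-1), 96 (Alder-3), 95 (Ember-1), 93 (Ember-2)
Highest rejected unit-bid = $92.
Ember wins 2 unit(s) at $92 each.

Ember: 2 units, pays $184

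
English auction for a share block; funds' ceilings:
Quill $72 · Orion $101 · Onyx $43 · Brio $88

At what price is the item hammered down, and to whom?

Limits ranked: 101 (Orion) > 88 (Brio) > 72 (Quill) > 43 (Onyx)
Bidding ends when Brio exits at $88; Orion takes it.

Orion wins at $88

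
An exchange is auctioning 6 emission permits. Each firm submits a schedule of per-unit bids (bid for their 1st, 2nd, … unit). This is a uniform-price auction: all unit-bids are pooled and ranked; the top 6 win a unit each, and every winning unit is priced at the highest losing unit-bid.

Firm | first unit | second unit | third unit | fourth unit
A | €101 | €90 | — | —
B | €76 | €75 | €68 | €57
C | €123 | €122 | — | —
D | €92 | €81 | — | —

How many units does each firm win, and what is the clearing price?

A 2, C 2, D 2; clearing price €76

Pooled unit-bids ranked (top 6): 123 (C-1), 122 (C-2), 101 (A-1), 92 (D-1), 90 (A-2), 81 (D-2)
The (k+1)-th unit-bid is €76.
Allocation: A 2, C 2, D 2.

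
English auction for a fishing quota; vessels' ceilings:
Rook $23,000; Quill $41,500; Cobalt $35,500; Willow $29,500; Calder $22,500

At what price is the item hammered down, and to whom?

Quill wins at $35,500

Open ascending-bid auction: the price rises until one bidder remains; the winner pays the price at which the last rival dropped out.
Sorting limits: 41,500 (Quill) > 35,500 (Cobalt) > 29,500 (Willow) > 23,000 (Rook) > 22,500 (Calder)
Once the price passes $35,500, only Quill is left; the hammer falls at Cobalt's limit of $35,500.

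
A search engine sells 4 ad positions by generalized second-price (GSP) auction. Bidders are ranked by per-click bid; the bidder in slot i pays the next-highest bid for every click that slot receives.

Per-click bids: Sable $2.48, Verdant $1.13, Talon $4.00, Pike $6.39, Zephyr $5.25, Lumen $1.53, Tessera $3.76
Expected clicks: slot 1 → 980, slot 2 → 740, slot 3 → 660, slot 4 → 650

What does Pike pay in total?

Sorting advertisers: $6.39 (Pike) > $5.25 (Zephyr) > $4.00 (Talon) > $3.76 (Tessera) > $2.48 (Sable) > …
Pike holds slot 1 → pays next bid $5.25 × 980 clicks = $5145.00.

Pike pays $5145.00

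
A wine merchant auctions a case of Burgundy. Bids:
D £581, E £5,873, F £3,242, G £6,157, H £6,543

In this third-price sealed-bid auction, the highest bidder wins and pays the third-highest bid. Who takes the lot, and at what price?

Bids in order: 6,543 (H) > 6,157 (G) > 5,873 (E) > 3,242 (F) > 581 (D)
H wins; payment is bid #3 in the ranking = £5,873.

H pays £5,873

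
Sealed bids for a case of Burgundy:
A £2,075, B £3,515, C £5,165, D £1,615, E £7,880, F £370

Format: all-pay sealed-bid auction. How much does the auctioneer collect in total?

Total revenue: £20,620

All-pay sealed-bid auction: the highest bidder wins the item, but every bidder pays their own bid.
Bids in order: 7,880 (E) > 5,165 (C) > 3,515 (B) > 2,075 (A) > 1,615 (D) > 370 (F)
Every bidder forfeits their bid regardless of winning.
Revenue = 2,075 + 3,515 + 5,165 + 1,615 + 7,880 + 370 = £20,620.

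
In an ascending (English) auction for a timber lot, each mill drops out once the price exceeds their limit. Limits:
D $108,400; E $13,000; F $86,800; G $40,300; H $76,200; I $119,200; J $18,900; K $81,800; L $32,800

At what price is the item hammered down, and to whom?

I wins at $108,400

Limits in order: 119,200 (I) > 108,400 (D) > 86,800 (F) > 81,800 (K) > 76,200 (H) > 40,300 (G) > …
Bidding ends when D exits at $108,400; I takes it.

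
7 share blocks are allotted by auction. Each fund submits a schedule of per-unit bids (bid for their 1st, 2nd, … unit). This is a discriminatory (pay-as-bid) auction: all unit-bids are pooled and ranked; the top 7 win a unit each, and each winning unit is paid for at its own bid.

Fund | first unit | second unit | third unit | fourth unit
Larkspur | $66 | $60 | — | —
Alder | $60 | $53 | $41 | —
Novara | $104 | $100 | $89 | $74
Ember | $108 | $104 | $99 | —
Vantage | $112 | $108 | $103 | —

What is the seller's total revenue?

Total revenue: $739

Pooled unit-bids ranked (top 7): 112 (Vantage-1), 108 (Ember-1), 108 (Vantage-2), 104 (Novara-1), 104 (Ember-2), 103 (Vantage-3), 100 (Novara-2)
Next rejected bid: $99 (not a price — pay-as-bid).
Each winning unit pays its own bid.
Revenue = 112 + 108 + 108 + 104 + 104 + 103 + 100 = $739.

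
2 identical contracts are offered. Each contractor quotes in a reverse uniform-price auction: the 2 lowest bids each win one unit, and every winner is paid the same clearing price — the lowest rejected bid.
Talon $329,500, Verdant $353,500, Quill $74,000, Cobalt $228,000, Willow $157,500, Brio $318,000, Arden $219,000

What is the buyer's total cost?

Sorting: 74,000 (Quill), 157,500 (Willow), 219,000 (Arden), 228,000 (Cobalt), …
Lowest 2: Quill, Willow.
Lowest unsuccessful bid: $219,000 → clearing price.
Total cost = 2 × $219,000 = $438,000.

Total cost: $438,000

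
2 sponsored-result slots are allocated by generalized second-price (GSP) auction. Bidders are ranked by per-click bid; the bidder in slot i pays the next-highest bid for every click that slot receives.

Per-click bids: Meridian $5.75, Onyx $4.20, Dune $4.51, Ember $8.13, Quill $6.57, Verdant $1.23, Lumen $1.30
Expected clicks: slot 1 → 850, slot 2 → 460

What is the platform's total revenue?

Total revenue: $8229.50

Ranked by bid: $8.13 (Ember) > $6.57 (Quill) > $5.75 (Meridian) > …
Slot 1: Ember pays $6.57 × 850 = $5584.50
Slot 2: Quill pays $5.75 × 460 = $2645.00
Total = $8229.50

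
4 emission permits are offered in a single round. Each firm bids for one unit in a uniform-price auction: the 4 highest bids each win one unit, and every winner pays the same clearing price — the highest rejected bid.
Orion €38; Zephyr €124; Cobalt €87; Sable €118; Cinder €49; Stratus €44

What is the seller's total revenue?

Ordering the bids: 124 (Zephyr), 118 (Sable), 87 (Cobalt), 49 (Cinder), 44 (Stratus), 38 (Orion)
The 4 highest are Zephyr, Sable, Cobalt, Cinder.
Highest unsuccessful bid: €44 → clearing price.
Total revenue = 4 × €44 = €176.

Total revenue: €176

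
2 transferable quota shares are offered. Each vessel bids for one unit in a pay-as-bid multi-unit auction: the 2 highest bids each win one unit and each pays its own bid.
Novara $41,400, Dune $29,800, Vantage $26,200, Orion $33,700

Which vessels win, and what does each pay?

Ordering the bids: 41,400 (Novara), 33,700 (Orion), 29,800 (Dune), 26,200 (Vantage)
Winners (2 units): Novara, Orion.
Each winner pays its own bid: Novara $41,400, Orion $33,700.

Novara $41,400, Orion $33,700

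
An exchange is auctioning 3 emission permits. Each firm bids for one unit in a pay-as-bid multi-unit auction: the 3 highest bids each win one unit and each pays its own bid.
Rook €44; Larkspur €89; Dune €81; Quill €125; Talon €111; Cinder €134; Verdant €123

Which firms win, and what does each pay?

Bids ranked high→low: 134 (Cinder), 125 (Quill), 123 (Verdant), 111 (Talon), 89 (Larkspur), …
Winners (3 units): Cinder, Quill, Verdant.
Each winner pays its own bid: Cinder €134, Quill €125, Verdant €123.

Cinder €134, Quill €125, Verdant €123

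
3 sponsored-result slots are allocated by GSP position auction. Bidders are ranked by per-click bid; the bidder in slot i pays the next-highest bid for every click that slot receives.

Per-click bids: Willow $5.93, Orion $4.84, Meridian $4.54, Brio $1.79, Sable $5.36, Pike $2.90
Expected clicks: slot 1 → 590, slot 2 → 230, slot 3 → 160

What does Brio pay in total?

Brio pays $0.00

Per-click bids in order: $5.93 (Willow) > $5.36 (Sable) > $4.84 (Orion) > $4.54 (Meridian) > …
Brio ranks below slot 3 → no slot, pays nothing.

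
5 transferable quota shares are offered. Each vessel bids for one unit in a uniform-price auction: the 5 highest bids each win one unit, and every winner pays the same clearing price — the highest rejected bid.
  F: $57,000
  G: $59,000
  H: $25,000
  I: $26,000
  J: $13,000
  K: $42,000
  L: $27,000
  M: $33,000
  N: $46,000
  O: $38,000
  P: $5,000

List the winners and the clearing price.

Ordering the bids: 59,000 (G), 57,000 (F), 46,000 (N), 42,000 (K), 38,000 (O), 33,000 (M), 27,000 (L), …
Top 5: G, F, N, K, O.
Highest unsuccessful bid: $33,000 → clearing price.

G, F, N, K, O; each pays $33,000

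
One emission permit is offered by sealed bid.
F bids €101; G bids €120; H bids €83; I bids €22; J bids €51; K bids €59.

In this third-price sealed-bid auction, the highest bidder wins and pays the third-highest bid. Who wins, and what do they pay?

Bids ranked: 120 (G) > 101 (F) > 83 (H) > 59 (K) > 51 (J) > 22 (I)
G wins; payment is bid #3 in the ranking = €83.

G pays €83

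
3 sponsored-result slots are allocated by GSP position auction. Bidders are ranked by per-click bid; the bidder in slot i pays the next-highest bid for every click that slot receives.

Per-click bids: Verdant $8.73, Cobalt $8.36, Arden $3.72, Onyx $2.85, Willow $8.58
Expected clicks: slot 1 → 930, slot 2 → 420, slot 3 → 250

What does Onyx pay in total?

Ranked by bid: $8.73 (Verdant) > $8.58 (Willow) > $8.36 (Cobalt) > $3.72 (Arden) > …
Onyx ranks below slot 3 → no slot, pays nothing.

Onyx pays $0.00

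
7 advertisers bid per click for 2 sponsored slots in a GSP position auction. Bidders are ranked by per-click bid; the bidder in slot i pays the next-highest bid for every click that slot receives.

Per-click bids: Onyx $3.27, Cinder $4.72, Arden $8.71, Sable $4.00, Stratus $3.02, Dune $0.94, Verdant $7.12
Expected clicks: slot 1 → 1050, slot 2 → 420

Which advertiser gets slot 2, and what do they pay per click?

Verdant; $4.72 per click

Sorting advertisers: $8.71 (Arden) > $7.12 (Verdant) > $4.72 (Cinder) > …
Slot 2 goes to the second-ranked bidder, Verdant, who pays the next bid down: $4.72/click.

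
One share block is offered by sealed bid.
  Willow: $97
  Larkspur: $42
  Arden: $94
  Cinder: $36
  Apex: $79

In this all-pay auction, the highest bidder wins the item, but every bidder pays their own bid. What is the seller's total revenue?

Bids in order: 97 (Willow) > 94 (Arden) > 79 (Apex) > 42 (Larkspur) > 36 (Cinder)
Every bidder forfeits their bid regardless of winning.
Revenue = 97 + 42 + 94 + 36 + 79 = $348.

Total revenue: $348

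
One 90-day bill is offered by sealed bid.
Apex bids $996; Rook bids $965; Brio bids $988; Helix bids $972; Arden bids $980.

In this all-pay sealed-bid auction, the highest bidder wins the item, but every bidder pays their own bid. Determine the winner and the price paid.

Bids ranked: 996 (Apex) > 988 (Brio) > 980 (Arden) > 972 (Helix) > 965 (Rook)
Apex wins with the top bid; all bids are sunk regardless.

Apex pays $996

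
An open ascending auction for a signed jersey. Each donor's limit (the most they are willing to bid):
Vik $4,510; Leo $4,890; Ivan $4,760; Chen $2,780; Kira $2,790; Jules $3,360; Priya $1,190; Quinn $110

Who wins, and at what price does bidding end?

Leo wins at $4,760

Limits ranked: 4,890 (Leo) > 4,760 (Ivan) > 4,510 (Vik) > 3,360 (Jules) > 2,790 (Kira) > 2,780 (Chen) > …
Ivan is the last rival to drop out, at $4,760; Leo remains and wins at that price.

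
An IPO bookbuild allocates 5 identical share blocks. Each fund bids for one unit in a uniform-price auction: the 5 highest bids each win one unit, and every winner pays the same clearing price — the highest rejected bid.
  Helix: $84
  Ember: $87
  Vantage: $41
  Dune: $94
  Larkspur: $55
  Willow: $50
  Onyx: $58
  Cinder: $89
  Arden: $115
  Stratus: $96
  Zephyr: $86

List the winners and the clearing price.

Arden, Stratus, Dune, Cinder, Ember; each pays $86

Bids ranked high→low: 115 (Arden), 96 (Stratus), 94 (Dune), 89 (Cinder), 87 (Ember), 86 (Zephyr), 84 (Helix), …
The 5 highest are Arden, Stratus, Dune, Cinder, Ember.
Clearing price = highest rejected bid = $86.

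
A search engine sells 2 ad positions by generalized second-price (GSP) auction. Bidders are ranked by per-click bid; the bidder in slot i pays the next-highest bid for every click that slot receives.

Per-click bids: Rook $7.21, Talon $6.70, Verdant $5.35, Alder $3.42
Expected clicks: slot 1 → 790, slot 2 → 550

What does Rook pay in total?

Rook pays $5293.00

Sorting advertisers: $7.21 (Rook) > $6.70 (Talon) > $5.35 (Verdant) > …
Rook holds slot 1 → pays next bid $6.70 × 790 clicks = $5293.00.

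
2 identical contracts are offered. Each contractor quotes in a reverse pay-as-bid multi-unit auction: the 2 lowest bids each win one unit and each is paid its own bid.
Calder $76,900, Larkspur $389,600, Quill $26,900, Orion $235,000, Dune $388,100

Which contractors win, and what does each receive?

Sorting: 26,900 (Quill), 76,900 (Calder), 235,000 (Orion), 388,100 (Dune), …
The 2 lowest are Quill, Calder.
Each winner is paid its own bid: Quill $26,900, Calder $76,900.

Quill $26,900, Calder $76,900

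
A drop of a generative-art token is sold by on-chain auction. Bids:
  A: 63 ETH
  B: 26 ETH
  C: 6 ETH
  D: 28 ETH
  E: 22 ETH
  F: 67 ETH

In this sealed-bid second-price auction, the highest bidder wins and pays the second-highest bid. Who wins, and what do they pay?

F pays 63 ETH

Bids in order: 67 (F) > 63 (A) > 28 (D) > 26 (B) > 22 (E) > 6 (C)
F is highest; pays the second-highest bid, 63 ETH.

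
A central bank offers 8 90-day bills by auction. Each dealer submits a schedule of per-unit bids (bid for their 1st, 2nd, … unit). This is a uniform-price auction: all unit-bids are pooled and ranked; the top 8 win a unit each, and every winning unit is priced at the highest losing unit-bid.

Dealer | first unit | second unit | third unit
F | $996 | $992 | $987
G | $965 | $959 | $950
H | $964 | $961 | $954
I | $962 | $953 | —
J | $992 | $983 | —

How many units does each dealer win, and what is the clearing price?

F 3, G 1, H 1, I 1, J 2; clearing price $961

All unit-bids, highest first — top 8: 996 (F-1), 992 (F-2), 992 (J-1), 987 (F-3), 983 (J-2), 965 (G-1), 964 (H-1), 962 (I-1)
The (k+1)-th unit-bid is $961.
Allocation: F 3, G 1, H 1, I 1, J 2.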